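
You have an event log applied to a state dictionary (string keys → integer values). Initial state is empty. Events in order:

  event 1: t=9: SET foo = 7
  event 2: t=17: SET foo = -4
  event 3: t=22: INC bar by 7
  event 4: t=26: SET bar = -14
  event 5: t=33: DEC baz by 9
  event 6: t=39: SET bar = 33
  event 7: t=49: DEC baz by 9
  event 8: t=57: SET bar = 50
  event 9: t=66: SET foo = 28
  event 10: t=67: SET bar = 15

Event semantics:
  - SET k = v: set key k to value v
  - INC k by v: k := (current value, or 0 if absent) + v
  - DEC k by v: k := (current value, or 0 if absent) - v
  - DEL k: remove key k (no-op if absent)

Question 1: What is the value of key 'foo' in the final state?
Answer: 28

Derivation:
Track key 'foo' through all 10 events:
  event 1 (t=9: SET foo = 7): foo (absent) -> 7
  event 2 (t=17: SET foo = -4): foo 7 -> -4
  event 3 (t=22: INC bar by 7): foo unchanged
  event 4 (t=26: SET bar = -14): foo unchanged
  event 5 (t=33: DEC baz by 9): foo unchanged
  event 6 (t=39: SET bar = 33): foo unchanged
  event 7 (t=49: DEC baz by 9): foo unchanged
  event 8 (t=57: SET bar = 50): foo unchanged
  event 9 (t=66: SET foo = 28): foo -4 -> 28
  event 10 (t=67: SET bar = 15): foo unchanged
Final: foo = 28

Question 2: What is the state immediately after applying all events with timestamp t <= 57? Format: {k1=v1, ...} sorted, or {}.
Answer: {bar=50, baz=-18, foo=-4}

Derivation:
Apply events with t <= 57 (8 events):
  after event 1 (t=9: SET foo = 7): {foo=7}
  after event 2 (t=17: SET foo = -4): {foo=-4}
  after event 3 (t=22: INC bar by 7): {bar=7, foo=-4}
  after event 4 (t=26: SET bar = -14): {bar=-14, foo=-4}
  after event 5 (t=33: DEC baz by 9): {bar=-14, baz=-9, foo=-4}
  after event 6 (t=39: SET bar = 33): {bar=33, baz=-9, foo=-4}
  after event 7 (t=49: DEC baz by 9): {bar=33, baz=-18, foo=-4}
  after event 8 (t=57: SET bar = 50): {bar=50, baz=-18, foo=-4}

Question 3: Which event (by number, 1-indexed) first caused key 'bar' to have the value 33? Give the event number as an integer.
Answer: 6

Derivation:
Looking for first event where bar becomes 33:
  event 3: bar = 7
  event 4: bar = -14
  event 5: bar = -14
  event 6: bar -14 -> 33  <-- first match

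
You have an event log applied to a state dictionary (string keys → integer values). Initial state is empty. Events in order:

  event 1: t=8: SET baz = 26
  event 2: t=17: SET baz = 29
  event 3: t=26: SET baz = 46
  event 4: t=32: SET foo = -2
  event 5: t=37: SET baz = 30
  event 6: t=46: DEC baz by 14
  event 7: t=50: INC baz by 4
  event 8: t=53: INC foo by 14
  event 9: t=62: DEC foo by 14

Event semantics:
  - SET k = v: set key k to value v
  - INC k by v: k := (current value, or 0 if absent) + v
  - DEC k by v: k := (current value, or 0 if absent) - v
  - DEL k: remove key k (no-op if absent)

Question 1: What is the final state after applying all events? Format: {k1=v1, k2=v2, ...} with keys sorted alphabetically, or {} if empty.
  after event 1 (t=8: SET baz = 26): {baz=26}
  after event 2 (t=17: SET baz = 29): {baz=29}
  after event 3 (t=26: SET baz = 46): {baz=46}
  after event 4 (t=32: SET foo = -2): {baz=46, foo=-2}
  after event 5 (t=37: SET baz = 30): {baz=30, foo=-2}
  after event 6 (t=46: DEC baz by 14): {baz=16, foo=-2}
  after event 7 (t=50: INC baz by 4): {baz=20, foo=-2}
  after event 8 (t=53: INC foo by 14): {baz=20, foo=12}
  after event 9 (t=62: DEC foo by 14): {baz=20, foo=-2}

Answer: {baz=20, foo=-2}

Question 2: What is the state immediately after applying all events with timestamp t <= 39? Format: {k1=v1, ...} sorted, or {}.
Apply events with t <= 39 (5 events):
  after event 1 (t=8: SET baz = 26): {baz=26}
  after event 2 (t=17: SET baz = 29): {baz=29}
  after event 3 (t=26: SET baz = 46): {baz=46}
  after event 4 (t=32: SET foo = -2): {baz=46, foo=-2}
  after event 5 (t=37: SET baz = 30): {baz=30, foo=-2}

Answer: {baz=30, foo=-2}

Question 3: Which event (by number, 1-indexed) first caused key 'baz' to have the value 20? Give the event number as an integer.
Answer: 7

Derivation:
Looking for first event where baz becomes 20:
  event 1: baz = 26
  event 2: baz = 29
  event 3: baz = 46
  event 4: baz = 46
  event 5: baz = 30
  event 6: baz = 16
  event 7: baz 16 -> 20  <-- first match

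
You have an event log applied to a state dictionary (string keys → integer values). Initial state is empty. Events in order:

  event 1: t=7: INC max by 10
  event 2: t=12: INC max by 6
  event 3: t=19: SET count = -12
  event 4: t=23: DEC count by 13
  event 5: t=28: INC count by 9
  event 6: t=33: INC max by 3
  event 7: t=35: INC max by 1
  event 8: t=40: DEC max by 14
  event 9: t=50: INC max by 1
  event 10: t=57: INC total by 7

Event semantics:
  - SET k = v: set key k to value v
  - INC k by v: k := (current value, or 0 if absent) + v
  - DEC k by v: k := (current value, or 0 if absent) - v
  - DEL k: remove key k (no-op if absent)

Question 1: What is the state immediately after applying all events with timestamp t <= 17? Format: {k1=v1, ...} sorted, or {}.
Apply events with t <= 17 (2 events):
  after event 1 (t=7: INC max by 10): {max=10}
  after event 2 (t=12: INC max by 6): {max=16}

Answer: {max=16}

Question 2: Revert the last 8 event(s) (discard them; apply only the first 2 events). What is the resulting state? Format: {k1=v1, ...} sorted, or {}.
Keep first 2 events (discard last 8):
  after event 1 (t=7: INC max by 10): {max=10}
  after event 2 (t=12: INC max by 6): {max=16}

Answer: {max=16}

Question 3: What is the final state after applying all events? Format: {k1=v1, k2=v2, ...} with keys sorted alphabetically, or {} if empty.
  after event 1 (t=7: INC max by 10): {max=10}
  after event 2 (t=12: INC max by 6): {max=16}
  after event 3 (t=19: SET count = -12): {count=-12, max=16}
  after event 4 (t=23: DEC count by 13): {count=-25, max=16}
  after event 5 (t=28: INC count by 9): {count=-16, max=16}
  after event 6 (t=33: INC max by 3): {count=-16, max=19}
  after event 7 (t=35: INC max by 1): {count=-16, max=20}
  after event 8 (t=40: DEC max by 14): {count=-16, max=6}
  after event 9 (t=50: INC max by 1): {count=-16, max=7}
  after event 10 (t=57: INC total by 7): {count=-16, max=7, total=7}

Answer: {count=-16, max=7, total=7}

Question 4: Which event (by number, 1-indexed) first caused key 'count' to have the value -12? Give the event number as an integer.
Answer: 3

Derivation:
Looking for first event where count becomes -12:
  event 3: count (absent) -> -12  <-- first match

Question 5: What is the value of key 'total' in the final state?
Track key 'total' through all 10 events:
  event 1 (t=7: INC max by 10): total unchanged
  event 2 (t=12: INC max by 6): total unchanged
  event 3 (t=19: SET count = -12): total unchanged
  event 4 (t=23: DEC count by 13): total unchanged
  event 5 (t=28: INC count by 9): total unchanged
  event 6 (t=33: INC max by 3): total unchanged
  event 7 (t=35: INC max by 1): total unchanged
  event 8 (t=40: DEC max by 14): total unchanged
  event 9 (t=50: INC max by 1): total unchanged
  event 10 (t=57: INC total by 7): total (absent) -> 7
Final: total = 7

Answer: 7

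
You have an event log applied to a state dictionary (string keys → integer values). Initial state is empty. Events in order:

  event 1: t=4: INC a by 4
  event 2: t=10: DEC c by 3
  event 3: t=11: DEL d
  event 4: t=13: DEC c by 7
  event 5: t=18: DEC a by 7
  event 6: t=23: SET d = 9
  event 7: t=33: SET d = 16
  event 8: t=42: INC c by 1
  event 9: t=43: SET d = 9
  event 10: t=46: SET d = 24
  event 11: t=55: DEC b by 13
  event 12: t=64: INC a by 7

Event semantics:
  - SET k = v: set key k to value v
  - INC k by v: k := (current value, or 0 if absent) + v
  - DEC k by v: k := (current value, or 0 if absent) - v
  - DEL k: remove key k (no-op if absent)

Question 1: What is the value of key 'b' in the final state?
Track key 'b' through all 12 events:
  event 1 (t=4: INC a by 4): b unchanged
  event 2 (t=10: DEC c by 3): b unchanged
  event 3 (t=11: DEL d): b unchanged
  event 4 (t=13: DEC c by 7): b unchanged
  event 5 (t=18: DEC a by 7): b unchanged
  event 6 (t=23: SET d = 9): b unchanged
  event 7 (t=33: SET d = 16): b unchanged
  event 8 (t=42: INC c by 1): b unchanged
  event 9 (t=43: SET d = 9): b unchanged
  event 10 (t=46: SET d = 24): b unchanged
  event 11 (t=55: DEC b by 13): b (absent) -> -13
  event 12 (t=64: INC a by 7): b unchanged
Final: b = -13

Answer: -13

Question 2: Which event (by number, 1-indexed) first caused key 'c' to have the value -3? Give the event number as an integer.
Looking for first event where c becomes -3:
  event 2: c (absent) -> -3  <-- first match

Answer: 2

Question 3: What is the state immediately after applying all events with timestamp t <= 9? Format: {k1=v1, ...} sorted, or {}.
Apply events with t <= 9 (1 events):
  after event 1 (t=4: INC a by 4): {a=4}

Answer: {a=4}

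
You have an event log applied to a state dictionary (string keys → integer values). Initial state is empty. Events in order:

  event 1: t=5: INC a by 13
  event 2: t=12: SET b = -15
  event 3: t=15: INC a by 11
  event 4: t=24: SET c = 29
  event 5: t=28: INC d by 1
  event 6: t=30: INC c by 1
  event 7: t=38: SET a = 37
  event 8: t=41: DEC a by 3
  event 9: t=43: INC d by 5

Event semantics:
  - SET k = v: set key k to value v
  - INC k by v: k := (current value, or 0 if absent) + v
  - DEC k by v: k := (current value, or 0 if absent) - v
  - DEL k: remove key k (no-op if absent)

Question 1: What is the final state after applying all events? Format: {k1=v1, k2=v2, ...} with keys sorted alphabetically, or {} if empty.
  after event 1 (t=5: INC a by 13): {a=13}
  after event 2 (t=12: SET b = -15): {a=13, b=-15}
  after event 3 (t=15: INC a by 11): {a=24, b=-15}
  after event 4 (t=24: SET c = 29): {a=24, b=-15, c=29}
  after event 5 (t=28: INC d by 1): {a=24, b=-15, c=29, d=1}
  after event 6 (t=30: INC c by 1): {a=24, b=-15, c=30, d=1}
  after event 7 (t=38: SET a = 37): {a=37, b=-15, c=30, d=1}
  after event 8 (t=41: DEC a by 3): {a=34, b=-15, c=30, d=1}
  after event 9 (t=43: INC d by 5): {a=34, b=-15, c=30, d=6}

Answer: {a=34, b=-15, c=30, d=6}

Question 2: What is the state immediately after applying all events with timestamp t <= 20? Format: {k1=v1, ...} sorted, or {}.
Answer: {a=24, b=-15}

Derivation:
Apply events with t <= 20 (3 events):
  after event 1 (t=5: INC a by 13): {a=13}
  after event 2 (t=12: SET b = -15): {a=13, b=-15}
  after event 3 (t=15: INC a by 11): {a=24, b=-15}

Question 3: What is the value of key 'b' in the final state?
Track key 'b' through all 9 events:
  event 1 (t=5: INC a by 13): b unchanged
  event 2 (t=12: SET b = -15): b (absent) -> -15
  event 3 (t=15: INC a by 11): b unchanged
  event 4 (t=24: SET c = 29): b unchanged
  event 5 (t=28: INC d by 1): b unchanged
  event 6 (t=30: INC c by 1): b unchanged
  event 7 (t=38: SET a = 37): b unchanged
  event 8 (t=41: DEC a by 3): b unchanged
  event 9 (t=43: INC d by 5): b unchanged
Final: b = -15

Answer: -15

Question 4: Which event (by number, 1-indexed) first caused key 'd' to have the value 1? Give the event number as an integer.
Looking for first event where d becomes 1:
  event 5: d (absent) -> 1  <-- first match

Answer: 5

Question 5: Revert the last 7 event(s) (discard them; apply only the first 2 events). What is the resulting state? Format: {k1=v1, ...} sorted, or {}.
Answer: {a=13, b=-15}

Derivation:
Keep first 2 events (discard last 7):
  after event 1 (t=5: INC a by 13): {a=13}
  after event 2 (t=12: SET b = -15): {a=13, b=-15}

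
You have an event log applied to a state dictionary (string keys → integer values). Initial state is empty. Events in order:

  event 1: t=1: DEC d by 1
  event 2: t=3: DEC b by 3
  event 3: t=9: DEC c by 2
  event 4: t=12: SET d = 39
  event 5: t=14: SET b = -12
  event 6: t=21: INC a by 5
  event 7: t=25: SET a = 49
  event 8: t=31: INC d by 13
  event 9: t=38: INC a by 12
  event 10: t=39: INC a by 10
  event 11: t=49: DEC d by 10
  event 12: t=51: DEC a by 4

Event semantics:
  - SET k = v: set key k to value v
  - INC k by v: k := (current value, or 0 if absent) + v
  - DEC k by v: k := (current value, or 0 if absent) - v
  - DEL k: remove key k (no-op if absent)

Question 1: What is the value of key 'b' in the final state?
Track key 'b' through all 12 events:
  event 1 (t=1: DEC d by 1): b unchanged
  event 2 (t=3: DEC b by 3): b (absent) -> -3
  event 3 (t=9: DEC c by 2): b unchanged
  event 4 (t=12: SET d = 39): b unchanged
  event 5 (t=14: SET b = -12): b -3 -> -12
  event 6 (t=21: INC a by 5): b unchanged
  event 7 (t=25: SET a = 49): b unchanged
  event 8 (t=31: INC d by 13): b unchanged
  event 9 (t=38: INC a by 12): b unchanged
  event 10 (t=39: INC a by 10): b unchanged
  event 11 (t=49: DEC d by 10): b unchanged
  event 12 (t=51: DEC a by 4): b unchanged
Final: b = -12

Answer: -12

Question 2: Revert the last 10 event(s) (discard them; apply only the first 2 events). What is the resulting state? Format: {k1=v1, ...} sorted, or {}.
Answer: {b=-3, d=-1}

Derivation:
Keep first 2 events (discard last 10):
  after event 1 (t=1: DEC d by 1): {d=-1}
  after event 2 (t=3: DEC b by 3): {b=-3, d=-1}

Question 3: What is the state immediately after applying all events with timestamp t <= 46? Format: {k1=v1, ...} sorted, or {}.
Answer: {a=71, b=-12, c=-2, d=52}

Derivation:
Apply events with t <= 46 (10 events):
  after event 1 (t=1: DEC d by 1): {d=-1}
  after event 2 (t=3: DEC b by 3): {b=-3, d=-1}
  after event 3 (t=9: DEC c by 2): {b=-3, c=-2, d=-1}
  after event 4 (t=12: SET d = 39): {b=-3, c=-2, d=39}
  after event 5 (t=14: SET b = -12): {b=-12, c=-2, d=39}
  after event 6 (t=21: INC a by 5): {a=5, b=-12, c=-2, d=39}
  after event 7 (t=25: SET a = 49): {a=49, b=-12, c=-2, d=39}
  after event 8 (t=31: INC d by 13): {a=49, b=-12, c=-2, d=52}
  after event 9 (t=38: INC a by 12): {a=61, b=-12, c=-2, d=52}
  after event 10 (t=39: INC a by 10): {a=71, b=-12, c=-2, d=52}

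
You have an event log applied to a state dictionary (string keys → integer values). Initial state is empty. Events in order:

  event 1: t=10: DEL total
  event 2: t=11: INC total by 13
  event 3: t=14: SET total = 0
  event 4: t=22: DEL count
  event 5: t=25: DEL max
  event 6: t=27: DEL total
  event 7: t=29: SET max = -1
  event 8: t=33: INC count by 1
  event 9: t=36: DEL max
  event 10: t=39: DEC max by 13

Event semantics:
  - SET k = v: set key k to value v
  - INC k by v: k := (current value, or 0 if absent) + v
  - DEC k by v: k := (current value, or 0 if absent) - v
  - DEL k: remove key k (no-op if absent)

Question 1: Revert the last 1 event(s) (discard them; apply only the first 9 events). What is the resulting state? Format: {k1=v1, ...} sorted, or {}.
Answer: {count=1}

Derivation:
Keep first 9 events (discard last 1):
  after event 1 (t=10: DEL total): {}
  after event 2 (t=11: INC total by 13): {total=13}
  after event 3 (t=14: SET total = 0): {total=0}
  after event 4 (t=22: DEL count): {total=0}
  after event 5 (t=25: DEL max): {total=0}
  after event 6 (t=27: DEL total): {}
  after event 7 (t=29: SET max = -1): {max=-1}
  after event 8 (t=33: INC count by 1): {count=1, max=-1}
  after event 9 (t=36: DEL max): {count=1}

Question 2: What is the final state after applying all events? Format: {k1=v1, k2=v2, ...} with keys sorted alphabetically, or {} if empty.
Answer: {count=1, max=-13}

Derivation:
  after event 1 (t=10: DEL total): {}
  after event 2 (t=11: INC total by 13): {total=13}
  after event 3 (t=14: SET total = 0): {total=0}
  after event 4 (t=22: DEL count): {total=0}
  after event 5 (t=25: DEL max): {total=0}
  after event 6 (t=27: DEL total): {}
  after event 7 (t=29: SET max = -1): {max=-1}
  after event 8 (t=33: INC count by 1): {count=1, max=-1}
  after event 9 (t=36: DEL max): {count=1}
  after event 10 (t=39: DEC max by 13): {count=1, max=-13}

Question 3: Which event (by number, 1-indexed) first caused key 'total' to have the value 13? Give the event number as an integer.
Looking for first event where total becomes 13:
  event 2: total (absent) -> 13  <-- first match

Answer: 2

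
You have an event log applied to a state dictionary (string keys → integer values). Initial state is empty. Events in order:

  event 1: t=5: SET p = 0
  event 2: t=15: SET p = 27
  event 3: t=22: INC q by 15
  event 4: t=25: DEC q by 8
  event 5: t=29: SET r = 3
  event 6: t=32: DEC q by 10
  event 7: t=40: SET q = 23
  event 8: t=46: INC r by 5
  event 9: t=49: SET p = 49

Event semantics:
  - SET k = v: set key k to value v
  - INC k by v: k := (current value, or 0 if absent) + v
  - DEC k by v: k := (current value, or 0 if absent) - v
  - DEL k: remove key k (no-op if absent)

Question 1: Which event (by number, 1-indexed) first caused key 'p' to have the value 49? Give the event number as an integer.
Looking for first event where p becomes 49:
  event 1: p = 0
  event 2: p = 27
  event 3: p = 27
  event 4: p = 27
  event 5: p = 27
  event 6: p = 27
  event 7: p = 27
  event 8: p = 27
  event 9: p 27 -> 49  <-- first match

Answer: 9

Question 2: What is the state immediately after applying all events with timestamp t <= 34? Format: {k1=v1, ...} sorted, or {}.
Answer: {p=27, q=-3, r=3}

Derivation:
Apply events with t <= 34 (6 events):
  after event 1 (t=5: SET p = 0): {p=0}
  after event 2 (t=15: SET p = 27): {p=27}
  after event 3 (t=22: INC q by 15): {p=27, q=15}
  after event 4 (t=25: DEC q by 8): {p=27, q=7}
  after event 5 (t=29: SET r = 3): {p=27, q=7, r=3}
  after event 6 (t=32: DEC q by 10): {p=27, q=-3, r=3}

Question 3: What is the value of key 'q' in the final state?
Answer: 23

Derivation:
Track key 'q' through all 9 events:
  event 1 (t=5: SET p = 0): q unchanged
  event 2 (t=15: SET p = 27): q unchanged
  event 3 (t=22: INC q by 15): q (absent) -> 15
  event 4 (t=25: DEC q by 8): q 15 -> 7
  event 5 (t=29: SET r = 3): q unchanged
  event 6 (t=32: DEC q by 10): q 7 -> -3
  event 7 (t=40: SET q = 23): q -3 -> 23
  event 8 (t=46: INC r by 5): q unchanged
  event 9 (t=49: SET p = 49): q unchanged
Final: q = 23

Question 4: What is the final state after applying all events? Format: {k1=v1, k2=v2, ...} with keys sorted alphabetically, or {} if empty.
Answer: {p=49, q=23, r=8}

Derivation:
  after event 1 (t=5: SET p = 0): {p=0}
  after event 2 (t=15: SET p = 27): {p=27}
  after event 3 (t=22: INC q by 15): {p=27, q=15}
  after event 4 (t=25: DEC q by 8): {p=27, q=7}
  after event 5 (t=29: SET r = 3): {p=27, q=7, r=3}
  after event 6 (t=32: DEC q by 10): {p=27, q=-3, r=3}
  after event 7 (t=40: SET q = 23): {p=27, q=23, r=3}
  after event 8 (t=46: INC r by 5): {p=27, q=23, r=8}
  after event 9 (t=49: SET p = 49): {p=49, q=23, r=8}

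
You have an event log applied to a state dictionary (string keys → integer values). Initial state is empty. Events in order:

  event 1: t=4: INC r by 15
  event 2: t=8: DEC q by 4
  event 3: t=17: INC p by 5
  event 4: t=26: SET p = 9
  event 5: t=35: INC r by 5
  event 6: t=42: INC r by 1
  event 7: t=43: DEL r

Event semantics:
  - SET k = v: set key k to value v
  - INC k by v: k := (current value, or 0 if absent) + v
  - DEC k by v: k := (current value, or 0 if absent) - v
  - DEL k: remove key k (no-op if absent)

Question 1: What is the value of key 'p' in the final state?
Track key 'p' through all 7 events:
  event 1 (t=4: INC r by 15): p unchanged
  event 2 (t=8: DEC q by 4): p unchanged
  event 3 (t=17: INC p by 5): p (absent) -> 5
  event 4 (t=26: SET p = 9): p 5 -> 9
  event 5 (t=35: INC r by 5): p unchanged
  event 6 (t=42: INC r by 1): p unchanged
  event 7 (t=43: DEL r): p unchanged
Final: p = 9

Answer: 9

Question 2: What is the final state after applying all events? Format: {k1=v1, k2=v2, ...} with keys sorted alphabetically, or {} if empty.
  after event 1 (t=4: INC r by 15): {r=15}
  after event 2 (t=8: DEC q by 4): {q=-4, r=15}
  after event 3 (t=17: INC p by 5): {p=5, q=-4, r=15}
  after event 4 (t=26: SET p = 9): {p=9, q=-4, r=15}
  after event 5 (t=35: INC r by 5): {p=9, q=-4, r=20}
  after event 6 (t=42: INC r by 1): {p=9, q=-4, r=21}
  after event 7 (t=43: DEL r): {p=9, q=-4}

Answer: {p=9, q=-4}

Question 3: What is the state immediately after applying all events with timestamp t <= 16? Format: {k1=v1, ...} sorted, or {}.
Answer: {q=-4, r=15}

Derivation:
Apply events with t <= 16 (2 events):
  after event 1 (t=4: INC r by 15): {r=15}
  after event 2 (t=8: DEC q by 4): {q=-4, r=15}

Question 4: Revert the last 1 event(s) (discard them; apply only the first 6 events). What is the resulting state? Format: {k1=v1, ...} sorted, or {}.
Keep first 6 events (discard last 1):
  after event 1 (t=4: INC r by 15): {r=15}
  after event 2 (t=8: DEC q by 4): {q=-4, r=15}
  after event 3 (t=17: INC p by 5): {p=5, q=-4, r=15}
  after event 4 (t=26: SET p = 9): {p=9, q=-4, r=15}
  after event 5 (t=35: INC r by 5): {p=9, q=-4, r=20}
  after event 6 (t=42: INC r by 1): {p=9, q=-4, r=21}

Answer: {p=9, q=-4, r=21}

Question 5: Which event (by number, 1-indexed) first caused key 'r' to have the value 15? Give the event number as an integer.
Answer: 1

Derivation:
Looking for first event where r becomes 15:
  event 1: r (absent) -> 15  <-- first match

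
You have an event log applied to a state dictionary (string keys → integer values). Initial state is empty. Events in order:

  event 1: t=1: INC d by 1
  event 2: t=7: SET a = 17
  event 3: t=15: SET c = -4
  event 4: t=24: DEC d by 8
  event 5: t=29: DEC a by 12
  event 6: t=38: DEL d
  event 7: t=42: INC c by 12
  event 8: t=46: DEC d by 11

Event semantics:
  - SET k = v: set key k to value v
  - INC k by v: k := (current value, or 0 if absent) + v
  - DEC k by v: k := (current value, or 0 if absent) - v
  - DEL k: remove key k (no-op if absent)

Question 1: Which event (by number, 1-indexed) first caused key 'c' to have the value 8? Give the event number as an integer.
Looking for first event where c becomes 8:
  event 3: c = -4
  event 4: c = -4
  event 5: c = -4
  event 6: c = -4
  event 7: c -4 -> 8  <-- first match

Answer: 7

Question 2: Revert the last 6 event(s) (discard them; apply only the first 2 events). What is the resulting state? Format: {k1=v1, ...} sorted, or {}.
Answer: {a=17, d=1}

Derivation:
Keep first 2 events (discard last 6):
  after event 1 (t=1: INC d by 1): {d=1}
  after event 2 (t=7: SET a = 17): {a=17, d=1}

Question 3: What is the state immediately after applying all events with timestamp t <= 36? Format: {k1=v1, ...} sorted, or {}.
Apply events with t <= 36 (5 events):
  after event 1 (t=1: INC d by 1): {d=1}
  after event 2 (t=7: SET a = 17): {a=17, d=1}
  after event 3 (t=15: SET c = -4): {a=17, c=-4, d=1}
  after event 4 (t=24: DEC d by 8): {a=17, c=-4, d=-7}
  after event 5 (t=29: DEC a by 12): {a=5, c=-4, d=-7}

Answer: {a=5, c=-4, d=-7}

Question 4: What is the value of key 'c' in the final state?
Answer: 8

Derivation:
Track key 'c' through all 8 events:
  event 1 (t=1: INC d by 1): c unchanged
  event 2 (t=7: SET a = 17): c unchanged
  event 3 (t=15: SET c = -4): c (absent) -> -4
  event 4 (t=24: DEC d by 8): c unchanged
  event 5 (t=29: DEC a by 12): c unchanged
  event 6 (t=38: DEL d): c unchanged
  event 7 (t=42: INC c by 12): c -4 -> 8
  event 8 (t=46: DEC d by 11): c unchanged
Final: c = 8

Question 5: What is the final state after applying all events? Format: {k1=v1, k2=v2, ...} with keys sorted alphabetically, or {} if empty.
Answer: {a=5, c=8, d=-11}

Derivation:
  after event 1 (t=1: INC d by 1): {d=1}
  after event 2 (t=7: SET a = 17): {a=17, d=1}
  after event 3 (t=15: SET c = -4): {a=17, c=-4, d=1}
  after event 4 (t=24: DEC d by 8): {a=17, c=-4, d=-7}
  after event 5 (t=29: DEC a by 12): {a=5, c=-4, d=-7}
  after event 6 (t=38: DEL d): {a=5, c=-4}
  after event 7 (t=42: INC c by 12): {a=5, c=8}
  after event 8 (t=46: DEC d by 11): {a=5, c=8, d=-11}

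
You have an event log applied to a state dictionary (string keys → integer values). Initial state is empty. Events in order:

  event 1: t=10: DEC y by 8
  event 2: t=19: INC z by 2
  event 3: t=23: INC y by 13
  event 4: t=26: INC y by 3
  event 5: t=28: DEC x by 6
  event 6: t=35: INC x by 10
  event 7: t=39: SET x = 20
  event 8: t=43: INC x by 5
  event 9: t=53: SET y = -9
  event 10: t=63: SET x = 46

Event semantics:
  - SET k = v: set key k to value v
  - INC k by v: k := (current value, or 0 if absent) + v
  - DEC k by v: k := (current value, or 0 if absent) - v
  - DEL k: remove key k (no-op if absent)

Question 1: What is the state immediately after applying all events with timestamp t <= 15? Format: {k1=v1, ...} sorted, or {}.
Answer: {y=-8}

Derivation:
Apply events with t <= 15 (1 events):
  after event 1 (t=10: DEC y by 8): {y=-8}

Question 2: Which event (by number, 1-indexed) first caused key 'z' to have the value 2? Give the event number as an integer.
Answer: 2

Derivation:
Looking for first event where z becomes 2:
  event 2: z (absent) -> 2  <-- first match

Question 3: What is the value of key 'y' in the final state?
Track key 'y' through all 10 events:
  event 1 (t=10: DEC y by 8): y (absent) -> -8
  event 2 (t=19: INC z by 2): y unchanged
  event 3 (t=23: INC y by 13): y -8 -> 5
  event 4 (t=26: INC y by 3): y 5 -> 8
  event 5 (t=28: DEC x by 6): y unchanged
  event 6 (t=35: INC x by 10): y unchanged
  event 7 (t=39: SET x = 20): y unchanged
  event 8 (t=43: INC x by 5): y unchanged
  event 9 (t=53: SET y = -9): y 8 -> -9
  event 10 (t=63: SET x = 46): y unchanged
Final: y = -9

Answer: -9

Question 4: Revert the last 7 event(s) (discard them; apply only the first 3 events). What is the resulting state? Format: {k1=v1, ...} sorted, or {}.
Answer: {y=5, z=2}

Derivation:
Keep first 3 events (discard last 7):
  after event 1 (t=10: DEC y by 8): {y=-8}
  after event 2 (t=19: INC z by 2): {y=-8, z=2}
  after event 3 (t=23: INC y by 13): {y=5, z=2}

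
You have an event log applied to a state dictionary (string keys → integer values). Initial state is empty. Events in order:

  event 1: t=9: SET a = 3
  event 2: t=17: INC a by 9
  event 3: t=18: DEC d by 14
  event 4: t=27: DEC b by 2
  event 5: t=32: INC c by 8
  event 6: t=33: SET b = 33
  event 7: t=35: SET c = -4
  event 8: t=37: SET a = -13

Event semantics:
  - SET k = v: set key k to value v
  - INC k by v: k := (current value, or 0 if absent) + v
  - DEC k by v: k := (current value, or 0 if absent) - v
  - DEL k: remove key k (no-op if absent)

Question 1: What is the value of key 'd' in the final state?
Answer: -14

Derivation:
Track key 'd' through all 8 events:
  event 1 (t=9: SET a = 3): d unchanged
  event 2 (t=17: INC a by 9): d unchanged
  event 3 (t=18: DEC d by 14): d (absent) -> -14
  event 4 (t=27: DEC b by 2): d unchanged
  event 5 (t=32: INC c by 8): d unchanged
  event 6 (t=33: SET b = 33): d unchanged
  event 7 (t=35: SET c = -4): d unchanged
  event 8 (t=37: SET a = -13): d unchanged
Final: d = -14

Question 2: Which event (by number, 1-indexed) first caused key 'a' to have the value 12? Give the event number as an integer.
Answer: 2

Derivation:
Looking for first event where a becomes 12:
  event 1: a = 3
  event 2: a 3 -> 12  <-- first match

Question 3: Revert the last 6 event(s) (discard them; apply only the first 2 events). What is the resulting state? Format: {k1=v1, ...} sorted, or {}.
Answer: {a=12}

Derivation:
Keep first 2 events (discard last 6):
  after event 1 (t=9: SET a = 3): {a=3}
  after event 2 (t=17: INC a by 9): {a=12}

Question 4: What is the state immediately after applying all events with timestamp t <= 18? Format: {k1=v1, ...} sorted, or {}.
Answer: {a=12, d=-14}

Derivation:
Apply events with t <= 18 (3 events):
  after event 1 (t=9: SET a = 3): {a=3}
  after event 2 (t=17: INC a by 9): {a=12}
  after event 3 (t=18: DEC d by 14): {a=12, d=-14}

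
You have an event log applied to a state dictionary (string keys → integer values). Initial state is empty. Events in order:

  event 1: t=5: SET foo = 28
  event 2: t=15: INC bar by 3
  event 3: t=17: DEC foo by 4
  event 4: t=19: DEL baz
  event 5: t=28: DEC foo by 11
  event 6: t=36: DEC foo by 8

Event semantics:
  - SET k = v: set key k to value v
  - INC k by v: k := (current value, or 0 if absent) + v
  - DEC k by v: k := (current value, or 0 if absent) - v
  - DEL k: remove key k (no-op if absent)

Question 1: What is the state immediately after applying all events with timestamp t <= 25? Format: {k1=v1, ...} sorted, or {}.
Answer: {bar=3, foo=24}

Derivation:
Apply events with t <= 25 (4 events):
  after event 1 (t=5: SET foo = 28): {foo=28}
  after event 2 (t=15: INC bar by 3): {bar=3, foo=28}
  after event 3 (t=17: DEC foo by 4): {bar=3, foo=24}
  after event 4 (t=19: DEL baz): {bar=3, foo=24}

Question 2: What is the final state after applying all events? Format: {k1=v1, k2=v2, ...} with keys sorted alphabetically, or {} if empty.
Answer: {bar=3, foo=5}

Derivation:
  after event 1 (t=5: SET foo = 28): {foo=28}
  after event 2 (t=15: INC bar by 3): {bar=3, foo=28}
  after event 3 (t=17: DEC foo by 4): {bar=3, foo=24}
  after event 4 (t=19: DEL baz): {bar=3, foo=24}
  after event 5 (t=28: DEC foo by 11): {bar=3, foo=13}
  after event 6 (t=36: DEC foo by 8): {bar=3, foo=5}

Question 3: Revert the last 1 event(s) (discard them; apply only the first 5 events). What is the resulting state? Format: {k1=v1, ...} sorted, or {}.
Keep first 5 events (discard last 1):
  after event 1 (t=5: SET foo = 28): {foo=28}
  after event 2 (t=15: INC bar by 3): {bar=3, foo=28}
  after event 3 (t=17: DEC foo by 4): {bar=3, foo=24}
  after event 4 (t=19: DEL baz): {bar=3, foo=24}
  after event 5 (t=28: DEC foo by 11): {bar=3, foo=13}

Answer: {bar=3, foo=13}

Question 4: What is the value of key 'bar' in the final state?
Track key 'bar' through all 6 events:
  event 1 (t=5: SET foo = 28): bar unchanged
  event 2 (t=15: INC bar by 3): bar (absent) -> 3
  event 3 (t=17: DEC foo by 4): bar unchanged
  event 4 (t=19: DEL baz): bar unchanged
  event 5 (t=28: DEC foo by 11): bar unchanged
  event 6 (t=36: DEC foo by 8): bar unchanged
Final: bar = 3

Answer: 3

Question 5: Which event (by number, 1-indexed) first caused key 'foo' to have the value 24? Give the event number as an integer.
Answer: 3

Derivation:
Looking for first event where foo becomes 24:
  event 1: foo = 28
  event 2: foo = 28
  event 3: foo 28 -> 24  <-- first match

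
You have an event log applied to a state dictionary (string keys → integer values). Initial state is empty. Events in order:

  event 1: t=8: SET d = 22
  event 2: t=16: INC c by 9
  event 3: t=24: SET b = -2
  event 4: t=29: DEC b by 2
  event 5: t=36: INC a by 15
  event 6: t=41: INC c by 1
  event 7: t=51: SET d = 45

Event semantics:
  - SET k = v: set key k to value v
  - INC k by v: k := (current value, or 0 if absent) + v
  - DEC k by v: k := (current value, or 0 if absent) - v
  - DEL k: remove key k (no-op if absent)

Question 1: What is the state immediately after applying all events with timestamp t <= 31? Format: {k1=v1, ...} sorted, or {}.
Apply events with t <= 31 (4 events):
  after event 1 (t=8: SET d = 22): {d=22}
  after event 2 (t=16: INC c by 9): {c=9, d=22}
  after event 3 (t=24: SET b = -2): {b=-2, c=9, d=22}
  after event 4 (t=29: DEC b by 2): {b=-4, c=9, d=22}

Answer: {b=-4, c=9, d=22}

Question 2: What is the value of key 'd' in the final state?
Track key 'd' through all 7 events:
  event 1 (t=8: SET d = 22): d (absent) -> 22
  event 2 (t=16: INC c by 9): d unchanged
  event 3 (t=24: SET b = -2): d unchanged
  event 4 (t=29: DEC b by 2): d unchanged
  event 5 (t=36: INC a by 15): d unchanged
  event 6 (t=41: INC c by 1): d unchanged
  event 7 (t=51: SET d = 45): d 22 -> 45
Final: d = 45

Answer: 45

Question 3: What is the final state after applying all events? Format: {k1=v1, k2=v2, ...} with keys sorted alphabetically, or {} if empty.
Answer: {a=15, b=-4, c=10, d=45}

Derivation:
  after event 1 (t=8: SET d = 22): {d=22}
  after event 2 (t=16: INC c by 9): {c=9, d=22}
  after event 3 (t=24: SET b = -2): {b=-2, c=9, d=22}
  after event 4 (t=29: DEC b by 2): {b=-4, c=9, d=22}
  after event 5 (t=36: INC a by 15): {a=15, b=-4, c=9, d=22}
  after event 6 (t=41: INC c by 1): {a=15, b=-4, c=10, d=22}
  after event 7 (t=51: SET d = 45): {a=15, b=-4, c=10, d=45}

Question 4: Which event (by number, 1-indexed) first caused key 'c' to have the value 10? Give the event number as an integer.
Looking for first event where c becomes 10:
  event 2: c = 9
  event 3: c = 9
  event 4: c = 9
  event 5: c = 9
  event 6: c 9 -> 10  <-- first match

Answer: 6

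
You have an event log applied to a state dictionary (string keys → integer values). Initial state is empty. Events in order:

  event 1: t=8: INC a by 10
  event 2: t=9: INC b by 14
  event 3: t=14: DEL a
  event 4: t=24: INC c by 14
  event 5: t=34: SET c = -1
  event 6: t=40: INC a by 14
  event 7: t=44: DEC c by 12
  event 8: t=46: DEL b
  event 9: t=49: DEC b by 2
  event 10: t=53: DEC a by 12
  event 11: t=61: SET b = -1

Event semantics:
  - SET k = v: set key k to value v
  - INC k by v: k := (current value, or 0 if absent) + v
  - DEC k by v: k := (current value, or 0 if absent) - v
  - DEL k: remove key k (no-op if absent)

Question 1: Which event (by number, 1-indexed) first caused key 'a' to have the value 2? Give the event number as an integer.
Looking for first event where a becomes 2:
  event 1: a = 10
  event 2: a = 10
  event 3: a = (absent)
  event 6: a = 14
  event 7: a = 14
  event 8: a = 14
  event 9: a = 14
  event 10: a 14 -> 2  <-- first match

Answer: 10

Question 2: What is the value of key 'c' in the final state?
Answer: -13

Derivation:
Track key 'c' through all 11 events:
  event 1 (t=8: INC a by 10): c unchanged
  event 2 (t=9: INC b by 14): c unchanged
  event 3 (t=14: DEL a): c unchanged
  event 4 (t=24: INC c by 14): c (absent) -> 14
  event 5 (t=34: SET c = -1): c 14 -> -1
  event 6 (t=40: INC a by 14): c unchanged
  event 7 (t=44: DEC c by 12): c -1 -> -13
  event 8 (t=46: DEL b): c unchanged
  event 9 (t=49: DEC b by 2): c unchanged
  event 10 (t=53: DEC a by 12): c unchanged
  event 11 (t=61: SET b = -1): c unchanged
Final: c = -13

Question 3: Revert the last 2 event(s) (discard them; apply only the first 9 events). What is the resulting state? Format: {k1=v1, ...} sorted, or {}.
Answer: {a=14, b=-2, c=-13}

Derivation:
Keep first 9 events (discard last 2):
  after event 1 (t=8: INC a by 10): {a=10}
  after event 2 (t=9: INC b by 14): {a=10, b=14}
  after event 3 (t=14: DEL a): {b=14}
  after event 4 (t=24: INC c by 14): {b=14, c=14}
  after event 5 (t=34: SET c = -1): {b=14, c=-1}
  after event 6 (t=40: INC a by 14): {a=14, b=14, c=-1}
  after event 7 (t=44: DEC c by 12): {a=14, b=14, c=-13}
  after event 8 (t=46: DEL b): {a=14, c=-13}
  after event 9 (t=49: DEC b by 2): {a=14, b=-2, c=-13}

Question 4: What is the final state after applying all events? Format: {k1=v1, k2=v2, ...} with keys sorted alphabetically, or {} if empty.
Answer: {a=2, b=-1, c=-13}

Derivation:
  after event 1 (t=8: INC a by 10): {a=10}
  after event 2 (t=9: INC b by 14): {a=10, b=14}
  after event 3 (t=14: DEL a): {b=14}
  after event 4 (t=24: INC c by 14): {b=14, c=14}
  after event 5 (t=34: SET c = -1): {b=14, c=-1}
  after event 6 (t=40: INC a by 14): {a=14, b=14, c=-1}
  after event 7 (t=44: DEC c by 12): {a=14, b=14, c=-13}
  after event 8 (t=46: DEL b): {a=14, c=-13}
  after event 9 (t=49: DEC b by 2): {a=14, b=-2, c=-13}
  after event 10 (t=53: DEC a by 12): {a=2, b=-2, c=-13}
  after event 11 (t=61: SET b = -1): {a=2, b=-1, c=-13}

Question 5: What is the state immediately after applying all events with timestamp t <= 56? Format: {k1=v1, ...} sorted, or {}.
Answer: {a=2, b=-2, c=-13}

Derivation:
Apply events with t <= 56 (10 events):
  after event 1 (t=8: INC a by 10): {a=10}
  after event 2 (t=9: INC b by 14): {a=10, b=14}
  after event 3 (t=14: DEL a): {b=14}
  after event 4 (t=24: INC c by 14): {b=14, c=14}
  after event 5 (t=34: SET c = -1): {b=14, c=-1}
  after event 6 (t=40: INC a by 14): {a=14, b=14, c=-1}
  after event 7 (t=44: DEC c by 12): {a=14, b=14, c=-13}
  after event 8 (t=46: DEL b): {a=14, c=-13}
  after event 9 (t=49: DEC b by 2): {a=14, b=-2, c=-13}
  after event 10 (t=53: DEC a by 12): {a=2, b=-2, c=-13}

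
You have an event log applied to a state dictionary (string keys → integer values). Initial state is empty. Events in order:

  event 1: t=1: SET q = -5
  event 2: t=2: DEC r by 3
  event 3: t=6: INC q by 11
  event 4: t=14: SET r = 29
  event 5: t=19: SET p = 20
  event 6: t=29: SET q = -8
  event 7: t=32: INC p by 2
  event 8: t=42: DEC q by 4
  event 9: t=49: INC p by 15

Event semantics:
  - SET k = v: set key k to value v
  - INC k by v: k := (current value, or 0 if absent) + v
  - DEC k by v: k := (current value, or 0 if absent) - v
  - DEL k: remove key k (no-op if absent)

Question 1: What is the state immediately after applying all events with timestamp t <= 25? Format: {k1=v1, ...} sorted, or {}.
Answer: {p=20, q=6, r=29}

Derivation:
Apply events with t <= 25 (5 events):
  after event 1 (t=1: SET q = -5): {q=-5}
  after event 2 (t=2: DEC r by 3): {q=-5, r=-3}
  after event 3 (t=6: INC q by 11): {q=6, r=-3}
  after event 4 (t=14: SET r = 29): {q=6, r=29}
  after event 5 (t=19: SET p = 20): {p=20, q=6, r=29}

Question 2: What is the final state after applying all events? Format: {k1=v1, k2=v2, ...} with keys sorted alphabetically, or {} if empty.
  after event 1 (t=1: SET q = -5): {q=-5}
  after event 2 (t=2: DEC r by 3): {q=-5, r=-3}
  after event 3 (t=6: INC q by 11): {q=6, r=-3}
  after event 4 (t=14: SET r = 29): {q=6, r=29}
  after event 5 (t=19: SET p = 20): {p=20, q=6, r=29}
  after event 6 (t=29: SET q = -8): {p=20, q=-8, r=29}
  after event 7 (t=32: INC p by 2): {p=22, q=-8, r=29}
  after event 8 (t=42: DEC q by 4): {p=22, q=-12, r=29}
  after event 9 (t=49: INC p by 15): {p=37, q=-12, r=29}

Answer: {p=37, q=-12, r=29}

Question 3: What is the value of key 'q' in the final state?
Track key 'q' through all 9 events:
  event 1 (t=1: SET q = -5): q (absent) -> -5
  event 2 (t=2: DEC r by 3): q unchanged
  event 3 (t=6: INC q by 11): q -5 -> 6
  event 4 (t=14: SET r = 29): q unchanged
  event 5 (t=19: SET p = 20): q unchanged
  event 6 (t=29: SET q = -8): q 6 -> -8
  event 7 (t=32: INC p by 2): q unchanged
  event 8 (t=42: DEC q by 4): q -8 -> -12
  event 9 (t=49: INC p by 15): q unchanged
Final: q = -12

Answer: -12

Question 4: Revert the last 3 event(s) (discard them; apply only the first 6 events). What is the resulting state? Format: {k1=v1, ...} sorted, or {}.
Keep first 6 events (discard last 3):
  after event 1 (t=1: SET q = -5): {q=-5}
  after event 2 (t=2: DEC r by 3): {q=-5, r=-3}
  after event 3 (t=6: INC q by 11): {q=6, r=-3}
  after event 4 (t=14: SET r = 29): {q=6, r=29}
  after event 5 (t=19: SET p = 20): {p=20, q=6, r=29}
  after event 6 (t=29: SET q = -8): {p=20, q=-8, r=29}

Answer: {p=20, q=-8, r=29}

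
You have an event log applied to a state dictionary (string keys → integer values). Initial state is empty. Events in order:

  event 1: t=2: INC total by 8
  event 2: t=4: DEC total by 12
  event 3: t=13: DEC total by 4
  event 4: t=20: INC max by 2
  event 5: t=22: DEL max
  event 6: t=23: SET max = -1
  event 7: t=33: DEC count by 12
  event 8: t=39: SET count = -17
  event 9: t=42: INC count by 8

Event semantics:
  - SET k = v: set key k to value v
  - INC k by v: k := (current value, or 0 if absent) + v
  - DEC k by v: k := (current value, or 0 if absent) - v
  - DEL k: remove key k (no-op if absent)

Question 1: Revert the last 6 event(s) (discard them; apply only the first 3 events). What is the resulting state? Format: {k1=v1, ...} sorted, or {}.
Answer: {total=-8}

Derivation:
Keep first 3 events (discard last 6):
  after event 1 (t=2: INC total by 8): {total=8}
  after event 2 (t=4: DEC total by 12): {total=-4}
  after event 3 (t=13: DEC total by 4): {total=-8}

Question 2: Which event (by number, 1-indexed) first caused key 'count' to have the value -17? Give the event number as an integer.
Answer: 8

Derivation:
Looking for first event where count becomes -17:
  event 7: count = -12
  event 8: count -12 -> -17  <-- first match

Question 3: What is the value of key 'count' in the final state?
Track key 'count' through all 9 events:
  event 1 (t=2: INC total by 8): count unchanged
  event 2 (t=4: DEC total by 12): count unchanged
  event 3 (t=13: DEC total by 4): count unchanged
  event 4 (t=20: INC max by 2): count unchanged
  event 5 (t=22: DEL max): count unchanged
  event 6 (t=23: SET max = -1): count unchanged
  event 7 (t=33: DEC count by 12): count (absent) -> -12
  event 8 (t=39: SET count = -17): count -12 -> -17
  event 9 (t=42: INC count by 8): count -17 -> -9
Final: count = -9

Answer: -9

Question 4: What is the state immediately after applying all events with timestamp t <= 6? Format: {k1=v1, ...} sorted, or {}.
Answer: {total=-4}

Derivation:
Apply events with t <= 6 (2 events):
  after event 1 (t=2: INC total by 8): {total=8}
  after event 2 (t=4: DEC total by 12): {total=-4}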